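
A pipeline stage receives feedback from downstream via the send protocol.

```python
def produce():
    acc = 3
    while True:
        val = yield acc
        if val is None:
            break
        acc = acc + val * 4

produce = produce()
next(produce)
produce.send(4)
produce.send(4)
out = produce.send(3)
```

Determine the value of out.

Step 1: next() -> yield acc=3.
Step 2: send(4) -> val=4, acc = 3 + 4*4 = 19, yield 19.
Step 3: send(4) -> val=4, acc = 19 + 4*4 = 35, yield 35.
Step 4: send(3) -> val=3, acc = 35 + 3*4 = 47, yield 47.
Therefore out = 47.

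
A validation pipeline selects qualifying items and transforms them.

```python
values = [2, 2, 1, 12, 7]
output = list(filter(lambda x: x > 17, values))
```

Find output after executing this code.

Step 1: Filter elements > 17:
  2: removed
  2: removed
  1: removed
  12: removed
  7: removed
Therefore output = [].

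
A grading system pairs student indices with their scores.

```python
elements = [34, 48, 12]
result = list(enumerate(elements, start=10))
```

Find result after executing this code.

Step 1: enumerate with start=10:
  (10, 34)
  (11, 48)
  (12, 12)
Therefore result = [(10, 34), (11, 48), (12, 12)].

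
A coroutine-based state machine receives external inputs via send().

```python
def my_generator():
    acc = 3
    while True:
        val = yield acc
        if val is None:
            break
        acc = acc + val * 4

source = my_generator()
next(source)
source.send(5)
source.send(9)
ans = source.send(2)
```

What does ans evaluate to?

Step 1: next() -> yield acc=3.
Step 2: send(5) -> val=5, acc = 3 + 5*4 = 23, yield 23.
Step 3: send(9) -> val=9, acc = 23 + 9*4 = 59, yield 59.
Step 4: send(2) -> val=2, acc = 59 + 2*4 = 67, yield 67.
Therefore ans = 67.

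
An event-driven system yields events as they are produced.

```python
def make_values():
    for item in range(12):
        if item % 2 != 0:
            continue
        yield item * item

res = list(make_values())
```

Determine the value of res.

Step 1: Only yield item**2 when item is divisible by 2:
  item=0: 0 % 2 == 0, yield 0**2 = 0
  item=2: 2 % 2 == 0, yield 2**2 = 4
  item=4: 4 % 2 == 0, yield 4**2 = 16
  item=6: 6 % 2 == 0, yield 6**2 = 36
  item=8: 8 % 2 == 0, yield 8**2 = 64
  item=10: 10 % 2 == 0, yield 10**2 = 100
Therefore res = [0, 4, 16, 36, 64, 100].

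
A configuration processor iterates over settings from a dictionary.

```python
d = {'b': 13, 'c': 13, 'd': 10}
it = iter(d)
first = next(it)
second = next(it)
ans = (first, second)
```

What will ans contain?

Step 1: iter(d) iterates over keys: ['b', 'c', 'd'].
Step 2: first = next(it) = 'b', second = next(it) = 'c'.
Therefore ans = ('b', 'c').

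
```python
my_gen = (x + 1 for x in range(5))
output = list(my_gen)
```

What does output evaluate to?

Step 1: For each x in range(5), compute x+1:
  x=0: 0+1 = 1
  x=1: 1+1 = 2
  x=2: 2+1 = 3
  x=3: 3+1 = 4
  x=4: 4+1 = 5
Therefore output = [1, 2, 3, 4, 5].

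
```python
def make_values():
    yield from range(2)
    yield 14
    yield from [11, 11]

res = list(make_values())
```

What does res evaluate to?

Step 1: Trace yields in order:
  yield 0
  yield 1
  yield 14
  yield 11
  yield 11
Therefore res = [0, 1, 14, 11, 11].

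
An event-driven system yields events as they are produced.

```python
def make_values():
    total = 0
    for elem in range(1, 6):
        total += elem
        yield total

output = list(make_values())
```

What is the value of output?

Step 1: Generator accumulates running sum:
  elem=1: total = 1, yield 1
  elem=2: total = 3, yield 3
  elem=3: total = 6, yield 6
  elem=4: total = 10, yield 10
  elem=5: total = 15, yield 15
Therefore output = [1, 3, 6, 10, 15].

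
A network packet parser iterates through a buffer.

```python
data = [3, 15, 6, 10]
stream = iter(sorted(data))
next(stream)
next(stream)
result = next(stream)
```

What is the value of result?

Step 1: sorted([3, 15, 6, 10]) = [3, 6, 10, 15].
Step 2: Create iterator and skip 2 elements.
Step 3: next() returns 10.
Therefore result = 10.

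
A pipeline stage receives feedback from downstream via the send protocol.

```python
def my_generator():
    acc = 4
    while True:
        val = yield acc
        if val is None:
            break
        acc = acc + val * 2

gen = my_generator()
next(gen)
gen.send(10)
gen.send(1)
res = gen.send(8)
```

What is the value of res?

Step 1: next() -> yield acc=4.
Step 2: send(10) -> val=10, acc = 4 + 10*2 = 24, yield 24.
Step 3: send(1) -> val=1, acc = 24 + 1*2 = 26, yield 26.
Step 4: send(8) -> val=8, acc = 26 + 8*2 = 42, yield 42.
Therefore res = 42.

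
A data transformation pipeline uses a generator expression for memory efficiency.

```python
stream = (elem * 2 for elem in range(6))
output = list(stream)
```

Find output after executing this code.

Step 1: For each elem in range(6), compute elem*2:
  elem=0: 0*2 = 0
  elem=1: 1*2 = 2
  elem=2: 2*2 = 4
  elem=3: 3*2 = 6
  elem=4: 4*2 = 8
  elem=5: 5*2 = 10
Therefore output = [0, 2, 4, 6, 8, 10].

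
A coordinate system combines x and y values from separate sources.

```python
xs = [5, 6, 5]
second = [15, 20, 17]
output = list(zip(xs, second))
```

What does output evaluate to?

Step 1: zip pairs elements at same index:
  Index 0: (5, 15)
  Index 1: (6, 20)
  Index 2: (5, 17)
Therefore output = [(5, 15), (6, 20), (5, 17)].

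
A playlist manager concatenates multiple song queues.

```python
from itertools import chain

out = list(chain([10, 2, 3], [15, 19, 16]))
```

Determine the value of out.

Step 1: chain() concatenates iterables: [10, 2, 3] + [15, 19, 16].
Therefore out = [10, 2, 3, 15, 19, 16].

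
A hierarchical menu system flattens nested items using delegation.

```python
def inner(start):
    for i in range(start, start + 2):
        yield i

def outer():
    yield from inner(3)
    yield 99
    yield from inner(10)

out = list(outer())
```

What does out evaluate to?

Step 1: outer() delegates to inner(3):
  yield 3
  yield 4
Step 2: yield 99
Step 3: Delegates to inner(10):
  yield 10
  yield 11
Therefore out = [3, 4, 99, 10, 11].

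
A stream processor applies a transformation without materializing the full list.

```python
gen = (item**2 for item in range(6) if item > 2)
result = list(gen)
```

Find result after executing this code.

Step 1: For range(6), keep item > 2, then square:
  item=0: 0 <= 2, excluded
  item=1: 1 <= 2, excluded
  item=2: 2 <= 2, excluded
  item=3: 3 > 2, yield 3**2 = 9
  item=4: 4 > 2, yield 4**2 = 16
  item=5: 5 > 2, yield 5**2 = 25
Therefore result = [9, 16, 25].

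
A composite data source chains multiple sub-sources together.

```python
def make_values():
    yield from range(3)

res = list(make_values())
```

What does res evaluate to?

Step 1: yield from delegates to the iterable, yielding each element.
Step 2: Collected values: [0, 1, 2].
Therefore res = [0, 1, 2].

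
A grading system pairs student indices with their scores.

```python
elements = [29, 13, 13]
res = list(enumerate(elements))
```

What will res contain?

Step 1: enumerate pairs each element with its index:
  (0, 29)
  (1, 13)
  (2, 13)
Therefore res = [(0, 29), (1, 13), (2, 13)].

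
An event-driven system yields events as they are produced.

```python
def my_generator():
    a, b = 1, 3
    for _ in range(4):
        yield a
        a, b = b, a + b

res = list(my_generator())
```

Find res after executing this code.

Step 1: Fibonacci-like sequence starting with a=1, b=3:
  Iteration 1: yield a=1, then a,b = 3,4
  Iteration 2: yield a=3, then a,b = 4,7
  Iteration 3: yield a=4, then a,b = 7,11
  Iteration 4: yield a=7, then a,b = 11,18
Therefore res = [1, 3, 4, 7].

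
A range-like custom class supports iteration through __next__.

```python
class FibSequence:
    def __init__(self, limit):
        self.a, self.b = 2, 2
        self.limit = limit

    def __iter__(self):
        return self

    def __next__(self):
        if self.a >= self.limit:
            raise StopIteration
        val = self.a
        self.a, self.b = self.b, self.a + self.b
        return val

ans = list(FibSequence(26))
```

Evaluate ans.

Step 1: Fibonacci-like sequence (a=2, b=2) until >= 26:
  Yield 2, then a,b = 2,4
  Yield 2, then a,b = 4,6
  Yield 4, then a,b = 6,10
  Yield 6, then a,b = 10,16
  Yield 10, then a,b = 16,26
  Yield 16, then a,b = 26,42
Step 2: 26 >= 26, stop.
Therefore ans = [2, 2, 4, 6, 10, 16].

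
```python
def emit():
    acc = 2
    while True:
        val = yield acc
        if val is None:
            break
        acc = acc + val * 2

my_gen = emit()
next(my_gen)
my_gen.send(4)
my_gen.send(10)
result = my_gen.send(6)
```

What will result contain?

Step 1: next() -> yield acc=2.
Step 2: send(4) -> val=4, acc = 2 + 4*2 = 10, yield 10.
Step 3: send(10) -> val=10, acc = 10 + 10*2 = 30, yield 30.
Step 4: send(6) -> val=6, acc = 30 + 6*2 = 42, yield 42.
Therefore result = 42.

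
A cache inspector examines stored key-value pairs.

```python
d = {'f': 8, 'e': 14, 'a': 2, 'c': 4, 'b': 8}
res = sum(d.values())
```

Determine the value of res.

Step 1: d.values() = [8, 14, 2, 4, 8].
Step 2: sum = 36.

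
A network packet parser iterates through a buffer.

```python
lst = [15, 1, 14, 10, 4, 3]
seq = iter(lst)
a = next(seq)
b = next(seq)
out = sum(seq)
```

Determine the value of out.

Step 1: Create iterator over [15, 1, 14, 10, 4, 3].
Step 2: a = next() = 15, b = next() = 1.
Step 3: sum() of remaining [14, 10, 4, 3] = 31.
Therefore out = 31.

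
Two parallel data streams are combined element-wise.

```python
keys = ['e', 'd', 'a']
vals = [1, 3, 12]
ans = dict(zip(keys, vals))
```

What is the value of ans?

Step 1: zip pairs keys with values:
  'e' -> 1
  'd' -> 3
  'a' -> 12
Therefore ans = {'e': 1, 'd': 3, 'a': 12}.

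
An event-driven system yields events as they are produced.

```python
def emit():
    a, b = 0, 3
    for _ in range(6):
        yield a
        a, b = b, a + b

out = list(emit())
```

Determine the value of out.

Step 1: Fibonacci-like sequence starting with a=0, b=3:
  Iteration 1: yield a=0, then a,b = 3,3
  Iteration 2: yield a=3, then a,b = 3,6
  Iteration 3: yield a=3, then a,b = 6,9
  Iteration 4: yield a=6, then a,b = 9,15
  Iteration 5: yield a=9, then a,b = 15,24
  Iteration 6: yield a=15, then a,b = 24,39
Therefore out = [0, 3, 3, 6, 9, 15].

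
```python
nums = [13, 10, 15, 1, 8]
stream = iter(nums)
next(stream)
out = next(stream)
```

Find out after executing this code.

Step 1: Create iterator over [13, 10, 15, 1, 8].
Step 2: next() consumes 13.
Step 3: next() returns 10.
Therefore out = 10.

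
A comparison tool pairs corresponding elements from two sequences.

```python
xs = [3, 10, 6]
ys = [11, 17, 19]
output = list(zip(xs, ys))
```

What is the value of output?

Step 1: zip pairs elements at same index:
  Index 0: (3, 11)
  Index 1: (10, 17)
  Index 2: (6, 19)
Therefore output = [(3, 11), (10, 17), (6, 19)].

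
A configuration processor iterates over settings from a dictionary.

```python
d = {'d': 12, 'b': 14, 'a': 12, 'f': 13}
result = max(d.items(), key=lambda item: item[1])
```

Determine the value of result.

Step 1: Find item with maximum value:
  ('d', 12)
  ('b', 14)
  ('a', 12)
  ('f', 13)
Step 2: Maximum value is 14 at key 'b'.
Therefore result = ('b', 14).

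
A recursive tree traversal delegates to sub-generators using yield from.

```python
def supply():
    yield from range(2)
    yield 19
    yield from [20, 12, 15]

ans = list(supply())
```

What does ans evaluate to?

Step 1: Trace yields in order:
  yield 0
  yield 1
  yield 19
  yield 20
  yield 12
  yield 15
Therefore ans = [0, 1, 19, 20, 12, 15].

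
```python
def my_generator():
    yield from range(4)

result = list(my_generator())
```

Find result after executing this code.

Step 1: yield from delegates to the iterable, yielding each element.
Step 2: Collected values: [0, 1, 2, 3].
Therefore result = [0, 1, 2, 3].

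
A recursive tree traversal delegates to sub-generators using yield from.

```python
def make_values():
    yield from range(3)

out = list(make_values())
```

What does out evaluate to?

Step 1: yield from delegates to the iterable, yielding each element.
Step 2: Collected values: [0, 1, 2].
Therefore out = [0, 1, 2].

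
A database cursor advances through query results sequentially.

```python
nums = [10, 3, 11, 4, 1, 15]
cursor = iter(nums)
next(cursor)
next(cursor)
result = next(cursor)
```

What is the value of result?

Step 1: Create iterator over [10, 3, 11, 4, 1, 15].
Step 2: next() consumes 10.
Step 3: next() consumes 3.
Step 4: next() returns 11.
Therefore result = 11.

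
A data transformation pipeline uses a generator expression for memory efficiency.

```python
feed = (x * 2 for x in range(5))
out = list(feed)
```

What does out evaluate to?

Step 1: For each x in range(5), compute x*2:
  x=0: 0*2 = 0
  x=1: 1*2 = 2
  x=2: 2*2 = 4
  x=3: 3*2 = 6
  x=4: 4*2 = 8
Therefore out = [0, 2, 4, 6, 8].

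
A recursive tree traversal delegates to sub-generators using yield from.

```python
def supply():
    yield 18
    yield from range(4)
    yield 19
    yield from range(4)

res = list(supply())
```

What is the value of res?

Step 1: Trace yields in order:
  yield 18
  yield 0
  yield 1
  yield 2
  yield 3
  yield 19
  yield 0
  yield 1
  yield 2
  yield 3
Therefore res = [18, 0, 1, 2, 3, 19, 0, 1, 2, 3].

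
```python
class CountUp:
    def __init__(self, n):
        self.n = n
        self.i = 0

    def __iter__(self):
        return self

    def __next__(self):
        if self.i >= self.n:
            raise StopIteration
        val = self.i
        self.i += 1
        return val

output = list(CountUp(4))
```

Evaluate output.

Step 1: CountUp(4) creates an iterator counting 0 to 3.
Step 2: list() consumes all values: [0, 1, 2, 3].
Therefore output = [0, 1, 2, 3].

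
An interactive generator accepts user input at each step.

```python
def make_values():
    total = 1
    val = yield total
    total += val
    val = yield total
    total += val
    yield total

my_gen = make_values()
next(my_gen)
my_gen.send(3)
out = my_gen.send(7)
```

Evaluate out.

Step 1: next() -> yield total=1.
Step 2: send(3) -> val=3, total = 1+3 = 4, yield 4.
Step 3: send(7) -> val=7, total = 4+7 = 11, yield 11.
Therefore out = 11.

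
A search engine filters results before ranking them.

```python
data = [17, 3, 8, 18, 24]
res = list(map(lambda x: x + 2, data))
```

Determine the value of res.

Step 1: Apply lambda x: x + 2 to each element:
  17 -> 19
  3 -> 5
  8 -> 10
  18 -> 20
  24 -> 26
Therefore res = [19, 5, 10, 20, 26].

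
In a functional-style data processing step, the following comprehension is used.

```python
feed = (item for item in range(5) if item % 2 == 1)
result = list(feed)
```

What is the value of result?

Step 1: Filter range(5) keeping only odd values:
  item=0: even, excluded
  item=1: odd, included
  item=2: even, excluded
  item=3: odd, included
  item=4: even, excluded
Therefore result = [1, 3].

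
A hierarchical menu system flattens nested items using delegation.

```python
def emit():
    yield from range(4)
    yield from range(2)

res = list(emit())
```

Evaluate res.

Step 1: Trace yields in order:
  yield 0
  yield 1
  yield 2
  yield 3
  yield 0
  yield 1
Therefore res = [0, 1, 2, 3, 0, 1].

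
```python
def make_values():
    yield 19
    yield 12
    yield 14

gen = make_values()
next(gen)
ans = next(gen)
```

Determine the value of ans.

Step 1: make_values() creates a generator.
Step 2: next(gen) yields 19 (consumed and discarded).
Step 3: next(gen) yields 12, assigned to ans.
Therefore ans = 12.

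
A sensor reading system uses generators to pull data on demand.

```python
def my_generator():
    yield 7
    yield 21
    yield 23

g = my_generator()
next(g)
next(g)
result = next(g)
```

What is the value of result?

Step 1: my_generator() creates a generator.
Step 2: next(g) yields 7 (consumed and discarded).
Step 3: next(g) yields 21 (consumed and discarded).
Step 4: next(g) yields 23, assigned to result.
Therefore result = 23.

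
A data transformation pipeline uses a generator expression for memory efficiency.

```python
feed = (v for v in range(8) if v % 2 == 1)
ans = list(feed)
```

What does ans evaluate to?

Step 1: Filter range(8) keeping only odd values:
  v=0: even, excluded
  v=1: odd, included
  v=2: even, excluded
  v=3: odd, included
  v=4: even, excluded
  v=5: odd, included
  v=6: even, excluded
  v=7: odd, included
Therefore ans = [1, 3, 5, 7].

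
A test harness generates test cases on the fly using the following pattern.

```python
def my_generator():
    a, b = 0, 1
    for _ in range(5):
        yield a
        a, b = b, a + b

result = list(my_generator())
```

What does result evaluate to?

Step 1: Fibonacci-like sequence starting with a=0, b=1:
  Iteration 1: yield a=0, then a,b = 1,1
  Iteration 2: yield a=1, then a,b = 1,2
  Iteration 3: yield a=1, then a,b = 2,3
  Iteration 4: yield a=2, then a,b = 3,5
  Iteration 5: yield a=3, then a,b = 5,8
Therefore result = [0, 1, 1, 2, 3].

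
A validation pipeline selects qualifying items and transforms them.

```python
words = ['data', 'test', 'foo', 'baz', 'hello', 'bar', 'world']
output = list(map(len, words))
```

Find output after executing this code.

Step 1: Map len() to each word:
  'data' -> 4
  'test' -> 4
  'foo' -> 3
  'baz' -> 3
  'hello' -> 5
  'bar' -> 3
  'world' -> 5
Therefore output = [4, 4, 3, 3, 5, 3, 5].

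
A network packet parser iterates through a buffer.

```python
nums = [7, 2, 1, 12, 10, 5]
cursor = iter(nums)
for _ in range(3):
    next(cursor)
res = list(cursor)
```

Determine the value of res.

Step 1: Create iterator over [7, 2, 1, 12, 10, 5].
Step 2: Advance 3 positions (consuming [7, 2, 1]).
Step 3: list() collects remaining elements: [12, 10, 5].
Therefore res = [12, 10, 5].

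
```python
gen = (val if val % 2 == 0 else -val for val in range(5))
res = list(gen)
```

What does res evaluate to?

Step 1: For each val in range(5), yield val if even, else -val:
  val=0: even, yield 0
  val=1: odd, yield -1
  val=2: even, yield 2
  val=3: odd, yield -3
  val=4: even, yield 4
Therefore res = [0, -1, 2, -3, 4].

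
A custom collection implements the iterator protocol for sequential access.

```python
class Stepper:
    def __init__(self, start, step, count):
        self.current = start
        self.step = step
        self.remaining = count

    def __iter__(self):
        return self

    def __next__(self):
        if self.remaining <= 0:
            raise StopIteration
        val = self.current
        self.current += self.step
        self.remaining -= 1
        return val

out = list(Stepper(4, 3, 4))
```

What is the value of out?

Step 1: Stepper starts at 4, increments by 3, for 4 steps:
  Yield 4, then current += 3
  Yield 7, then current += 3
  Yield 10, then current += 3
  Yield 13, then current += 3
Therefore out = [4, 7, 10, 13].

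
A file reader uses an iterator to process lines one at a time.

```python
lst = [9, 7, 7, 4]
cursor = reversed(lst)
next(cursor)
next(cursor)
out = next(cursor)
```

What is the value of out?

Step 1: reversed([9, 7, 7, 4]) gives iterator: [4, 7, 7, 9].
Step 2: First next() = 4, second next() = 7.
Step 3: Third next() = 7.
Therefore out = 7.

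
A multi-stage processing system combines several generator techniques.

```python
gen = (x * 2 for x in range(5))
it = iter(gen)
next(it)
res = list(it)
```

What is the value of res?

Step 1: Generator produces [0, 2, 4, 6, 8].
Step 2: next(it) consumes first element (0).
Step 3: list(it) collects remaining: [2, 4, 6, 8].
Therefore res = [2, 4, 6, 8].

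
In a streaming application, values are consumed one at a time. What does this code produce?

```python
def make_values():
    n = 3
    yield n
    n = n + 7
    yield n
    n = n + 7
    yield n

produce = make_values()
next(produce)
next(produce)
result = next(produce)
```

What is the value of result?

Step 1: Trace through generator execution:
  Yield 1: n starts at 3, yield 3
  Yield 2: n = 3 + 7 = 10, yield 10
  Yield 3: n = 10 + 7 = 17, yield 17
Step 2: First next() gets 3, second next() gets the second value, third next() yields 17.
Therefore result = 17.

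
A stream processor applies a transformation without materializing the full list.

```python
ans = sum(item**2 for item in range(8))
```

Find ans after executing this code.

Step 1: Compute item**2 for each item in range(8):
  item=0: 0**2 = 0
  item=1: 1**2 = 1
  item=2: 2**2 = 4
  item=3: 3**2 = 9
  item=4: 4**2 = 16
  item=5: 5**2 = 25
  item=6: 6**2 = 36
  item=7: 7**2 = 49
Step 2: sum = 0 + 1 + 4 + 9 + 16 + 25 + 36 + 49 = 140.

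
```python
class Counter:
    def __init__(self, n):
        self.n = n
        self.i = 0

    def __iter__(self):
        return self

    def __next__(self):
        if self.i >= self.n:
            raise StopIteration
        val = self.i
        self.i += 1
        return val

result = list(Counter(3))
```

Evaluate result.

Step 1: Counter(3) creates an iterator counting 0 to 2.
Step 2: list() consumes all values: [0, 1, 2].
Therefore result = [0, 1, 2].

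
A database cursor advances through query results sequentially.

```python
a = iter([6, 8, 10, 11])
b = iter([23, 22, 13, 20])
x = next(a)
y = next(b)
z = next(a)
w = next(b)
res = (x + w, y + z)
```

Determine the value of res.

Step 1: a iterates [6, 8, 10, 11], b iterates [23, 22, 13, 20].
Step 2: x = next(a) = 6, y = next(b) = 23.
Step 3: z = next(a) = 8, w = next(b) = 22.
Step 4: res = (6 + 22, 23 + 8) = (28, 31).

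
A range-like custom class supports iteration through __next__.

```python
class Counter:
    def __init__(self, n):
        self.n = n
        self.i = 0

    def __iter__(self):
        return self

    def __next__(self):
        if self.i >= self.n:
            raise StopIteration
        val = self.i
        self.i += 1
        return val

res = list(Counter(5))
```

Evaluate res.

Step 1: Counter(5) creates an iterator counting 0 to 4.
Step 2: list() consumes all values: [0, 1, 2, 3, 4].
Therefore res = [0, 1, 2, 3, 4].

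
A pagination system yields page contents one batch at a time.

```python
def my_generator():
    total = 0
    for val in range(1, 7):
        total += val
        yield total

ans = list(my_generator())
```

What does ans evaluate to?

Step 1: Generator accumulates running sum:
  val=1: total = 1, yield 1
  val=2: total = 3, yield 3
  val=3: total = 6, yield 6
  val=4: total = 10, yield 10
  val=5: total = 15, yield 15
  val=6: total = 21, yield 21
Therefore ans = [1, 3, 6, 10, 15, 21].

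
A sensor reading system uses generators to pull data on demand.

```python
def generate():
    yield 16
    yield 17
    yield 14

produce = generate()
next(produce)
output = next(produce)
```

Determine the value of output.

Step 1: generate() creates a generator.
Step 2: next(produce) yields 16 (consumed and discarded).
Step 3: next(produce) yields 17, assigned to output.
Therefore output = 17.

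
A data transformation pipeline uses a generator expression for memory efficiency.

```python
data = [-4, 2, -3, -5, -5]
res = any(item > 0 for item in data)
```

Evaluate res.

Step 1: Check item > 0 for each element in [-4, 2, -3, -5, -5]:
  -4 > 0: False
  2 > 0: True
  -3 > 0: False
  -5 > 0: False
  -5 > 0: False
Step 2: any() returns True.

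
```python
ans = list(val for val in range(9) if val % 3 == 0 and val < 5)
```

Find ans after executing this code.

Step 1: Filter range(9) where val % 3 == 0 and val < 5:
  val=0: both conditions met, included
  val=1: excluded (1 % 3 != 0)
  val=2: excluded (2 % 3 != 0)
  val=3: both conditions met, included
  val=4: excluded (4 % 3 != 0)
  val=5: excluded (5 % 3 != 0, 5 >= 5)
  val=6: excluded (6 >= 5)
  val=7: excluded (7 % 3 != 0, 7 >= 5)
  val=8: excluded (8 % 3 != 0, 8 >= 5)
Therefore ans = [0, 3].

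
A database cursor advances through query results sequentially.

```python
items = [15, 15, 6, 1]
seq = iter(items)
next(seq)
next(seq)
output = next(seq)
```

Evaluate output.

Step 1: Create iterator over [15, 15, 6, 1].
Step 2: next() consumes 15.
Step 3: next() consumes 15.
Step 4: next() returns 6.
Therefore output = 6.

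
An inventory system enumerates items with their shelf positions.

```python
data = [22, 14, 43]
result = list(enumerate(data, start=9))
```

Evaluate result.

Step 1: enumerate with start=9:
  (9, 22)
  (10, 14)
  (11, 43)
Therefore result = [(9, 22), (10, 14), (11, 43)].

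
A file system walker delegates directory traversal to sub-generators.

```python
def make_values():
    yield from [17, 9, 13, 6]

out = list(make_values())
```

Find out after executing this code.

Step 1: yield from delegates to the iterable, yielding each element.
Step 2: Collected values: [17, 9, 13, 6].
Therefore out = [17, 9, 13, 6].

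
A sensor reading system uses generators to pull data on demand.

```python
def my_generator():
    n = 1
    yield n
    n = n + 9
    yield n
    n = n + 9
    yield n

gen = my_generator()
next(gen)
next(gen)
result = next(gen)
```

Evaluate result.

Step 1: Trace through generator execution:
  Yield 1: n starts at 1, yield 1
  Yield 2: n = 1 + 9 = 10, yield 10
  Yield 3: n = 10 + 9 = 19, yield 19
Step 2: First next() gets 1, second next() gets the second value, third next() yields 19.
Therefore result = 19.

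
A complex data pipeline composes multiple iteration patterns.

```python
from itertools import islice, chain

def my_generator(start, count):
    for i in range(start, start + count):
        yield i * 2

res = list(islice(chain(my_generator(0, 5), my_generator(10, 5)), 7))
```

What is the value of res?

Step 1: my_generator(0, 5) yields [0, 2, 4, 6, 8].
Step 2: my_generator(10, 5) yields [20, 22, 24, 26, 28].
Step 3: chain concatenates: [0, 2, 4, 6, 8, 20, 22, 24, 26, 28].
Step 4: islice takes first 7: [0, 2, 4, 6, 8, 20, 22].
Therefore res = [0, 2, 4, 6, 8, 20, 22].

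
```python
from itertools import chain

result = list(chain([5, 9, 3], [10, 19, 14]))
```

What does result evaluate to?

Step 1: chain() concatenates iterables: [5, 9, 3] + [10, 19, 14].
Therefore result = [5, 9, 3, 10, 19, 14].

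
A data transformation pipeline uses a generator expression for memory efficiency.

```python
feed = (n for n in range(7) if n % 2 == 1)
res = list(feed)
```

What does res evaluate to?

Step 1: Filter range(7) keeping only odd values:
  n=0: even, excluded
  n=1: odd, included
  n=2: even, excluded
  n=3: odd, included
  n=4: even, excluded
  n=5: odd, included
  n=6: even, excluded
Therefore res = [1, 3, 5].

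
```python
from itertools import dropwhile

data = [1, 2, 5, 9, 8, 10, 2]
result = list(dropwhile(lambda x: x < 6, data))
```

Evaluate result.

Step 1: dropwhile drops elements while < 6:
  1 < 6: dropped
  2 < 6: dropped
  5 < 6: dropped
  9: kept (dropping stopped)
Step 2: Remaining elements kept regardless of condition.
Therefore result = [9, 8, 10, 2].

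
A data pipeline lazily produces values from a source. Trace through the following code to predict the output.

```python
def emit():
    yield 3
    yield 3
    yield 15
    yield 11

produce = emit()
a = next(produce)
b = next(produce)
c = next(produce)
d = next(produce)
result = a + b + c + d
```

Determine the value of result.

Step 1: Create generator and consume all values:
  a = next(produce) = 3
  b = next(produce) = 3
  c = next(produce) = 15
  d = next(produce) = 11
Step 2: result = 3 + 3 + 15 + 11 = 32.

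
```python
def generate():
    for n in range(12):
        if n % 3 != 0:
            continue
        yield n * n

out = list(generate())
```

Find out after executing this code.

Step 1: Only yield n**2 when n is divisible by 3:
  n=0: 0 % 3 == 0, yield 0**2 = 0
  n=3: 3 % 3 == 0, yield 3**2 = 9
  n=6: 6 % 3 == 0, yield 6**2 = 36
  n=9: 9 % 3 == 0, yield 9**2 = 81
Therefore out = [0, 9, 36, 81].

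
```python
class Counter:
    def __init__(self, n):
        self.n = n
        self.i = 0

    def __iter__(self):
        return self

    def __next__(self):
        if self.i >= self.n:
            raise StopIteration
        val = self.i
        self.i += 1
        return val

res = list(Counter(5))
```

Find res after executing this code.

Step 1: Counter(5) creates an iterator counting 0 to 4.
Step 2: list() consumes all values: [0, 1, 2, 3, 4].
Therefore res = [0, 1, 2, 3, 4].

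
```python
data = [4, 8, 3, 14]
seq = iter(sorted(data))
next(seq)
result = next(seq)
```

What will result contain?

Step 1: sorted([4, 8, 3, 14]) = [3, 4, 8, 14].
Step 2: Create iterator and skip 1 elements.
Step 3: next() returns 4.
Therefore result = 4.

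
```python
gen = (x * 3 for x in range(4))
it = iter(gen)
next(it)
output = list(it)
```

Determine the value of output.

Step 1: Generator produces [0, 3, 6, 9].
Step 2: next(it) consumes first element (0).
Step 3: list(it) collects remaining: [3, 6, 9].
Therefore output = [3, 6, 9].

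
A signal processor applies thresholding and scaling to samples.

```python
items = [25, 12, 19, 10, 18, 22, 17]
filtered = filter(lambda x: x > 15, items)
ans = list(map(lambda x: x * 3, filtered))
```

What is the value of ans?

Step 1: Filter items for elements > 15:
  25: kept
  12: removed
  19: kept
  10: removed
  18: kept
  22: kept
  17: kept
Step 2: Map x * 3 on filtered [25, 19, 18, 22, 17]:
  25 -> 75
  19 -> 57
  18 -> 54
  22 -> 66
  17 -> 51
Therefore ans = [75, 57, 54, 66, 51].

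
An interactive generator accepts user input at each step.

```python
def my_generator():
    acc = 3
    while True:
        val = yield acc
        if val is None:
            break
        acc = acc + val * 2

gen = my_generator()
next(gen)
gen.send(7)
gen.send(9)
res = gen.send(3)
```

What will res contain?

Step 1: next() -> yield acc=3.
Step 2: send(7) -> val=7, acc = 3 + 7*2 = 17, yield 17.
Step 3: send(9) -> val=9, acc = 17 + 9*2 = 35, yield 35.
Step 4: send(3) -> val=3, acc = 35 + 3*2 = 41, yield 41.
Therefore res = 41.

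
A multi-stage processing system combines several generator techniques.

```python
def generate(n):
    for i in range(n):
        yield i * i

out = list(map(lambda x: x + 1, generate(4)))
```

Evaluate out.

Step 1: generate(4) yields squares: [0, 1, 4, 9].
Step 2: map adds 1 to each: [1, 2, 5, 10].
Therefore out = [1, 2, 5, 10].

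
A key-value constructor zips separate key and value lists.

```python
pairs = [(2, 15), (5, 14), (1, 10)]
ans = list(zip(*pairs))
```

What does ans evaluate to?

Step 1: zip(*pairs) transposes: unzips [(2, 15), (5, 14), (1, 10)] into separate sequences.
Step 2: First elements: (2, 5, 1), second elements: (15, 14, 10).
Therefore ans = [(2, 5, 1), (15, 14, 10)].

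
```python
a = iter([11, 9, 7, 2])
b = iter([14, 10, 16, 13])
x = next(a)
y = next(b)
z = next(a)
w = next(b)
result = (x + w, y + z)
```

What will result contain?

Step 1: a iterates [11, 9, 7, 2], b iterates [14, 10, 16, 13].
Step 2: x = next(a) = 11, y = next(b) = 14.
Step 3: z = next(a) = 9, w = next(b) = 10.
Step 4: result = (11 + 10, 14 + 9) = (21, 23).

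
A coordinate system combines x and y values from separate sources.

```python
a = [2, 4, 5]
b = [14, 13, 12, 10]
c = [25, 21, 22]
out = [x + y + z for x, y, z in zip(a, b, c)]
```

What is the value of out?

Step 1: zip three lists (truncates to shortest, len=3):
  2 + 14 + 25 = 41
  4 + 13 + 21 = 38
  5 + 12 + 22 = 39
Therefore out = [41, 38, 39].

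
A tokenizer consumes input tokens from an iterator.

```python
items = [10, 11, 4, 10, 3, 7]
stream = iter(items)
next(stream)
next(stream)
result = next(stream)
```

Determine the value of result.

Step 1: Create iterator over [10, 11, 4, 10, 3, 7].
Step 2: next() consumes 10.
Step 3: next() consumes 11.
Step 4: next() returns 4.
Therefore result = 4.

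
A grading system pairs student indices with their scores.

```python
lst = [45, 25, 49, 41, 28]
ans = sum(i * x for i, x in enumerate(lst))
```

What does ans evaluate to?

Step 1: Compute i * x for each (i, x) in enumerate([45, 25, 49, 41, 28]):
  i=0, x=45: 0*45 = 0
  i=1, x=25: 1*25 = 25
  i=2, x=49: 2*49 = 98
  i=3, x=41: 3*41 = 123
  i=4, x=28: 4*28 = 112
Step 2: sum = 0 + 25 + 98 + 123 + 112 = 358.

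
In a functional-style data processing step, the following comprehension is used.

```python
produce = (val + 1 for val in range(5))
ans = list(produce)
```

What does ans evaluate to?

Step 1: For each val in range(5), compute val+1:
  val=0: 0+1 = 1
  val=1: 1+1 = 2
  val=2: 2+1 = 3
  val=3: 3+1 = 4
  val=4: 4+1 = 5
Therefore ans = [1, 2, 3, 4, 5].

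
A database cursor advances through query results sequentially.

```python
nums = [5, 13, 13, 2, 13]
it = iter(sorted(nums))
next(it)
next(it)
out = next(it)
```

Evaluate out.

Step 1: sorted([5, 13, 13, 2, 13]) = [2, 5, 13, 13, 13].
Step 2: Create iterator and skip 2 elements.
Step 3: next() returns 13.
Therefore out = 13.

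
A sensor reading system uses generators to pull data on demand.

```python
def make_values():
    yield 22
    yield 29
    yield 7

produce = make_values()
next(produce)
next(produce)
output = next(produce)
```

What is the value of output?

Step 1: make_values() creates a generator.
Step 2: next(produce) yields 22 (consumed and discarded).
Step 3: next(produce) yields 29 (consumed and discarded).
Step 4: next(produce) yields 7, assigned to output.
Therefore output = 7.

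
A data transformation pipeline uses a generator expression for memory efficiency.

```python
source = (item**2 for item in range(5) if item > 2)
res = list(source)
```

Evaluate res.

Step 1: For range(5), keep item > 2, then square:
  item=0: 0 <= 2, excluded
  item=1: 1 <= 2, excluded
  item=2: 2 <= 2, excluded
  item=3: 3 > 2, yield 3**2 = 9
  item=4: 4 > 2, yield 4**2 = 16
Therefore res = [9, 16].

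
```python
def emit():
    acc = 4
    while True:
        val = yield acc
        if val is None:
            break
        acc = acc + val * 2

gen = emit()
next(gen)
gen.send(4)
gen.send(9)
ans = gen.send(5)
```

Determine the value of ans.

Step 1: next() -> yield acc=4.
Step 2: send(4) -> val=4, acc = 4 + 4*2 = 12, yield 12.
Step 3: send(9) -> val=9, acc = 12 + 9*2 = 30, yield 30.
Step 4: send(5) -> val=5, acc = 30 + 5*2 = 40, yield 40.
Therefore ans = 40.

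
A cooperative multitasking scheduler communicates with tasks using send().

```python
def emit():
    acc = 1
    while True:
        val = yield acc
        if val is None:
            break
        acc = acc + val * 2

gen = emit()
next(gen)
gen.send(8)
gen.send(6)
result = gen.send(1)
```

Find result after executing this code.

Step 1: next() -> yield acc=1.
Step 2: send(8) -> val=8, acc = 1 + 8*2 = 17, yield 17.
Step 3: send(6) -> val=6, acc = 17 + 6*2 = 29, yield 29.
Step 4: send(1) -> val=1, acc = 29 + 1*2 = 31, yield 31.
Therefore result = 31.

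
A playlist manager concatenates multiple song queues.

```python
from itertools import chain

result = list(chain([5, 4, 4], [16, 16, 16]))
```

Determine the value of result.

Step 1: chain() concatenates iterables: [5, 4, 4] + [16, 16, 16].
Therefore result = [5, 4, 4, 16, 16, 16].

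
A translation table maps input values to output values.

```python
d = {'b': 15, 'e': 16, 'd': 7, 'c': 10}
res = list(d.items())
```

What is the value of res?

Step 1: d.items() returns (key, value) pairs in insertion order.
Therefore res = [('b', 15), ('e', 16), ('d', 7), ('c', 10)].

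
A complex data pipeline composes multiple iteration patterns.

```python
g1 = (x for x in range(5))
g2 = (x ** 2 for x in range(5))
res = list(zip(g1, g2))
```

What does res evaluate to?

Step 1: g1 produces [0, 1, 2, 3, 4].
Step 2: g2 produces [0, 1, 4, 9, 16].
Step 3: zip pairs them: [(0, 0), (1, 1), (2, 4), (3, 9), (4, 16)].
Therefore res = [(0, 0), (1, 1), (2, 4), (3, 9), (4, 16)].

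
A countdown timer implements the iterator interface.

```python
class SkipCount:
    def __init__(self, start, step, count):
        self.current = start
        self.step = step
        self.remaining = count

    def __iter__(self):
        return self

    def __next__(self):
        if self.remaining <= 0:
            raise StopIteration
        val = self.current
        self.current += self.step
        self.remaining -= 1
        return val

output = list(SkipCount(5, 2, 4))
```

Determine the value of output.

Step 1: SkipCount starts at 5, increments by 2, for 4 steps:
  Yield 5, then current += 2
  Yield 7, then current += 2
  Yield 9, then current += 2
  Yield 11, then current += 2
Therefore output = [5, 7, 9, 11].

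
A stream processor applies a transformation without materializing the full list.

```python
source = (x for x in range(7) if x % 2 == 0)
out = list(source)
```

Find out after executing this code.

Step 1: Filter range(7) keeping only even values:
  x=0: even, included
  x=1: odd, excluded
  x=2: even, included
  x=3: odd, excluded
  x=4: even, included
  x=5: odd, excluded
  x=6: even, included
Therefore out = [0, 2, 4, 6].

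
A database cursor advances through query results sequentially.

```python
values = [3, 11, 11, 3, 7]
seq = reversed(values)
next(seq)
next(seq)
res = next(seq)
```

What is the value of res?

Step 1: reversed([3, 11, 11, 3, 7]) gives iterator: [7, 3, 11, 11, 3].
Step 2: First next() = 7, second next() = 3.
Step 3: Third next() = 11.
Therefore res = 11.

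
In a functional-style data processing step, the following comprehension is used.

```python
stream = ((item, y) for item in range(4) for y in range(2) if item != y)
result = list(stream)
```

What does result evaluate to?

Step 1: Nested generator over range(4) x range(2) where item != y:
  (0, 0): excluded (item == y)
  (0, 1): included
  (1, 0): included
  (1, 1): excluded (item == y)
  (2, 0): included
  (2, 1): included
  (3, 0): included
  (3, 1): included
Therefore result = [(0, 1), (1, 0), (2, 0), (2, 1), (3, 0), (3, 1)].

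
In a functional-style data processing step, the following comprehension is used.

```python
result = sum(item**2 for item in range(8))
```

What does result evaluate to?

Step 1: Compute item**2 for each item in range(8):
  item=0: 0**2 = 0
  item=1: 1**2 = 1
  item=2: 2**2 = 4
  item=3: 3**2 = 9
  item=4: 4**2 = 16
  item=5: 5**2 = 25
  item=6: 6**2 = 36
  item=7: 7**2 = 49
Step 2: sum = 0 + 1 + 4 + 9 + 16 + 25 + 36 + 49 = 140.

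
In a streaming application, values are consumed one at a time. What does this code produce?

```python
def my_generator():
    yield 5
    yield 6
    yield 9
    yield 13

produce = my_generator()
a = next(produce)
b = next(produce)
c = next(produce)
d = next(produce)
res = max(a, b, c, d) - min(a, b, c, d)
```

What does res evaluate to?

Step 1: Create generator and consume all values:
  a = next(produce) = 5
  b = next(produce) = 6
  c = next(produce) = 9
  d = next(produce) = 13
Step 2: max = 13, min = 5, res = 13 - 5 = 8.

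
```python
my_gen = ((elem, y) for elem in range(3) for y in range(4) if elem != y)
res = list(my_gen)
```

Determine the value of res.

Step 1: Nested generator over range(3) x range(4) where elem != y:
  (0, 0): excluded (elem == y)
  (0, 1): included
  (0, 2): included
  (0, 3): included
  (1, 0): included
  (1, 1): excluded (elem == y)
  (1, 2): included
  (1, 3): included
  (2, 0): included
  (2, 1): included
  (2, 2): excluded (elem == y)
  (2, 3): included
Therefore res = [(0, 1), (0, 2), (0, 3), (1, 0), (1, 2), (1, 3), (2, 0), (2, 1), (2, 3)].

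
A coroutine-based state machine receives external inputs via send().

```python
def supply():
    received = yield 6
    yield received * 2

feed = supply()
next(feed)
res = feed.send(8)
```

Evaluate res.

Step 1: next(feed) advances to first yield, producing 6.
Step 2: send(8) resumes, received = 8.
Step 3: yield received * 2 = 8 * 2 = 16.
Therefore res = 16.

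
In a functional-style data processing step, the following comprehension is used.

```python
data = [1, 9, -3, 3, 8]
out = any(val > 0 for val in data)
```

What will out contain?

Step 1: Check val > 0 for each element in [1, 9, -3, 3, 8]:
  1 > 0: True
  9 > 0: True
  -3 > 0: False
  3 > 0: True
  8 > 0: True
Step 2: any() returns True.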